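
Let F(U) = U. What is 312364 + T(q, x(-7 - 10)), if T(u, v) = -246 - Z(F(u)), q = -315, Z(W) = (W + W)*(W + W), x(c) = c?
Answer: -84782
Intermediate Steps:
Z(W) = 4*W² (Z(W) = (2*W)*(2*W) = 4*W²)
T(u, v) = -246 - 4*u²
312364 + T(q, x(-7 - 10)) = 312364 + (-246 - 4*(-315)²) = 312364 + (-246 - 4*99225) = 312364 + (-246 - 396900) = 312364 - 397146 = -84782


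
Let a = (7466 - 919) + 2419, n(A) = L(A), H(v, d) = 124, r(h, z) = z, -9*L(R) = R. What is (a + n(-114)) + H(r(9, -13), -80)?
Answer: 27308/3 ≈ 9102.7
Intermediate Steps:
L(R) = -R/9
n(A) = -A/9
a = 8966 (a = 6547 + 2419 = 8966)
(a + n(-114)) + H(r(9, -13), -80) = (8966 - 1/9*(-114)) + 124 = (8966 + 38/3) + 124 = 26936/3 + 124 = 27308/3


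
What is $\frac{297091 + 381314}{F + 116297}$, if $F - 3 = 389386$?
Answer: $\frac{226135}{168562} \approx 1.3416$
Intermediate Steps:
$F = 389389$ ($F = 3 + 389386 = 389389$)
$\frac{297091 + 381314}{F + 116297} = \frac{297091 + 381314}{389389 + 116297} = \frac{678405}{505686} = 678405 \cdot \frac{1}{505686} = \frac{226135}{168562}$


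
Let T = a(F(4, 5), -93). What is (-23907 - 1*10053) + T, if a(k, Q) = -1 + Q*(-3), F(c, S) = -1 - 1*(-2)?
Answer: -33682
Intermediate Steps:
F(c, S) = 1 (F(c, S) = -1 + 2 = 1)
a(k, Q) = -1 - 3*Q
T = 278 (T = -1 - 3*(-93) = -1 + 279 = 278)
(-23907 - 1*10053) + T = (-23907 - 1*10053) + 278 = (-23907 - 10053) + 278 = -33960 + 278 = -33682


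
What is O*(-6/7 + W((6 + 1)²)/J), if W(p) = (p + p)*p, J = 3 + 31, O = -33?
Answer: -551265/119 ≈ -4632.5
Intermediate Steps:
J = 34
W(p) = 2*p² (W(p) = (2*p)*p = 2*p²)
O*(-6/7 + W((6 + 1)²)/J) = -33*(-6/7 + (2*((6 + 1)²)²)/34) = -33*(-6*⅐ + (2*(7²)²)*(1/34)) = -33*(-6/7 + (2*49²)*(1/34)) = -33*(-6/7 + (2*2401)*(1/34)) = -33*(-6/7 + 4802*(1/34)) = -33*(-6/7 + 2401/17) = -33*16705/119 = -551265/119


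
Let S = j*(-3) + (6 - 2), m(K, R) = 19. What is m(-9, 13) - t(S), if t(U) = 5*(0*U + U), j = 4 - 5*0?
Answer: 59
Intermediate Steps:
j = 4 (j = 4 + 0 = 4)
S = -8 (S = 4*(-3) + (6 - 2) = -12 + 4 = -8)
t(U) = 5*U (t(U) = 5*(0 + U) = 5*U)
m(-9, 13) - t(S) = 19 - 5*(-8) = 19 - 1*(-40) = 19 + 40 = 59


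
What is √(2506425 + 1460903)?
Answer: 4*√247958 ≈ 1991.8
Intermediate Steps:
√(2506425 + 1460903) = √3967328 = 4*√247958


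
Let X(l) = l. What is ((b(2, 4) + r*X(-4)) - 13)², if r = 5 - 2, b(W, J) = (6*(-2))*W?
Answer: 2401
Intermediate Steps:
b(W, J) = -12*W
r = 3
((b(2, 4) + r*X(-4)) - 13)² = ((-12*2 + 3*(-4)) - 13)² = ((-24 - 12) - 13)² = (-36 - 13)² = (-49)² = 2401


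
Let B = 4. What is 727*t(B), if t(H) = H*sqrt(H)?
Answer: 5816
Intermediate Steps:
t(H) = H**(3/2)
727*t(B) = 727*4**(3/2) = 727*8 = 5816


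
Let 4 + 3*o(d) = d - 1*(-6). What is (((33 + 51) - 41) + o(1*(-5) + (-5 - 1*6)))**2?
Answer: 13225/9 ≈ 1469.4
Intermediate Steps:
o(d) = 2/3 + d/3 (o(d) = -4/3 + (d - 1*(-6))/3 = -4/3 + (d + 6)/3 = -4/3 + (6 + d)/3 = -4/3 + (2 + d/3) = 2/3 + d/3)
(((33 + 51) - 41) + o(1*(-5) + (-5 - 1*6)))**2 = (((33 + 51) - 41) + (2/3 + (1*(-5) + (-5 - 1*6))/3))**2 = ((84 - 41) + (2/3 + (-5 + (-5 - 6))/3))**2 = (43 + (2/3 + (-5 - 11)/3))**2 = (43 + (2/3 + (1/3)*(-16)))**2 = (43 + (2/3 - 16/3))**2 = (43 - 14/3)**2 = (115/3)**2 = 13225/9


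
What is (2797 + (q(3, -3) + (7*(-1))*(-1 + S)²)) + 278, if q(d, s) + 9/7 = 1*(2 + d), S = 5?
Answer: 20767/7 ≈ 2966.7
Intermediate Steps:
q(d, s) = 5/7 + d (q(d, s) = -9/7 + 1*(2 + d) = -9/7 + (2 + d) = 5/7 + d)
(2797 + (q(3, -3) + (7*(-1))*(-1 + S)²)) + 278 = (2797 + ((5/7 + 3) + (7*(-1))*(-1 + 5)²)) + 278 = (2797 + (26/7 - 7*4²)) + 278 = (2797 + (26/7 - 7*16)) + 278 = (2797 + (26/7 - 112)) + 278 = (2797 - 758/7) + 278 = 18821/7 + 278 = 20767/7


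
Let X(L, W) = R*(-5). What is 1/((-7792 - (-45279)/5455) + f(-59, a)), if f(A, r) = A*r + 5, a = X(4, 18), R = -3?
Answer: -5455/47260481 ≈ -0.00011542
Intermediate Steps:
X(L, W) = 15 (X(L, W) = -3*(-5) = 15)
a = 15
f(A, r) = 5 + A*r
1/((-7792 - (-45279)/5455) + f(-59, a)) = 1/((-7792 - (-45279)/5455) + (5 - 59*15)) = 1/((-7792 - (-45279)/5455) + (5 - 885)) = 1/((-7792 - 1*(-45279/5455)) - 880) = 1/((-7792 + 45279/5455) - 880) = 1/(-42460081/5455 - 880) = 1/(-47260481/5455) = -5455/47260481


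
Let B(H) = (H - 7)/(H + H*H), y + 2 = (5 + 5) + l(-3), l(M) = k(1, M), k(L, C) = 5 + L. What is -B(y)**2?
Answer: -1/900 ≈ -0.0011111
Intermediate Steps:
l(M) = 6 (l(M) = 5 + 1 = 6)
y = 14 (y = -2 + ((5 + 5) + 6) = -2 + (10 + 6) = -2 + 16 = 14)
B(H) = (-7 + H)/(H + H**2)
-B(y)**2 = -((-7 + 14)/(14*(1 + 14)))**2 = -((1/14)*7/15)**2 = -((1/14)*(1/15)*7)**2 = -(1/30)**2 = -1*1/900 = -1/900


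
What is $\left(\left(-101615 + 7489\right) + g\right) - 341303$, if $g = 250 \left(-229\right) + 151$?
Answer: $-492528$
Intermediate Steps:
$g = -57099$ ($g = -57250 + 151 = -57099$)
$\left(\left(-101615 + 7489\right) + g\right) - 341303 = \left(\left(-101615 + 7489\right) - 57099\right) - 341303 = \left(-94126 - 57099\right) - 341303 = -151225 - 341303 = -492528$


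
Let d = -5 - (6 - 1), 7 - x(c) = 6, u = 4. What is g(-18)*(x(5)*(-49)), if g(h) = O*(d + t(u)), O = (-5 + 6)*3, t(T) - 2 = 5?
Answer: 441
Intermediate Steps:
x(c) = 1 (x(c) = 7 - 1*6 = 7 - 6 = 1)
t(T) = 7 (t(T) = 2 + 5 = 7)
d = -10 (d = -5 - 1*5 = -5 - 5 = -10)
O = 3 (O = 1*3 = 3)
g(h) = -9 (g(h) = 3*(-10 + 7) = 3*(-3) = -9)
g(-18)*(x(5)*(-49)) = -9*(-49) = 441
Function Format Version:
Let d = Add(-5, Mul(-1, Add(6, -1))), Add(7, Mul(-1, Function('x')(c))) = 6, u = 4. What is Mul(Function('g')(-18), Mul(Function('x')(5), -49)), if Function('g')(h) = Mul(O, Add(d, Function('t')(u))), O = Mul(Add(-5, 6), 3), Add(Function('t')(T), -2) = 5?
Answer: 441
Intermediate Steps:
Function('x')(c) = 1 (Function('x')(c) = Add(7, Mul(-1, 6)) = Add(7, -6) = 1)
Function('t')(T) = 7 (Function('t')(T) = Add(2, 5) = 7)
d = -10 (d = Add(-5, Mul(-1, 5)) = Add(-5, -5) = -10)
O = 3 (O = Mul(1, 3) = 3)
Function('g')(h) = -9 (Function('g')(h) = Mul(3, Add(-10, 7)) = Mul(3, -3) = -9)
Mul(Function('g')(-18), Mul(Function('x')(5), -49)) = Mul(-9, Mul(1, -49)) = Mul(-9, -49) = 441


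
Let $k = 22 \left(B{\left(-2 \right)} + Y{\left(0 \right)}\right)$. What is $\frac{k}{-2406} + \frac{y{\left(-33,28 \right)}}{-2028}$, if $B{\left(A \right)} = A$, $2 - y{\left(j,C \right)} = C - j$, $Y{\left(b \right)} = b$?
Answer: $\frac{38531}{813228} \approx 0.04738$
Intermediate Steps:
$y{\left(j,C \right)} = 2 + j - C$ ($y{\left(j,C \right)} = 2 - \left(C - j\right) = 2 + j - C$)
$k = -44$ ($k = 22 \left(-2 + 0\right) = 22 \left(-2\right) = -44$)
$\frac{k}{-2406} + \frac{y{\left(-33,28 \right)}}{-2028} = - \frac{44}{-2406} + \frac{2 - 33 - 28}{-2028} = \left(-44\right) \left(- \frac{1}{2406}\right) + \left(2 - 33 - 28\right) \left(- \frac{1}{2028}\right) = \frac{22}{1203} - - \frac{59}{2028} = \frac{22}{1203} + \frac{59}{2028} = \frac{38531}{813228}$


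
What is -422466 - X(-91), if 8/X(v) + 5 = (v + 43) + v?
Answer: -7604387/18 ≈ -4.2247e+5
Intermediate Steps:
X(v) = 8/(38 + 2*v) (X(v) = 8/(-5 + ((v + 43) + v)) = 8/(-5 + ((43 + v) + v)) = 8/(-5 + (43 + 2*v)) = 8/(38 + 2*v))
-422466 - X(-91) = -422466 - 4/(19 - 91) = -422466 - 4/(-72) = -422466 - 4*(-1)/72 = -422466 - 1*(-1/18) = -422466 + 1/18 = -7604387/18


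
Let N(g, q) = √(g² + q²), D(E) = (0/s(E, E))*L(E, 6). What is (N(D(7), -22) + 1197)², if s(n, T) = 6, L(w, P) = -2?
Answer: 1485961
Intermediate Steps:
D(E) = 0 (D(E) = (0/6)*(-2) = (0*(⅙))*(-2) = 0*(-2) = 0)
(N(D(7), -22) + 1197)² = (√(0² + (-22)²) + 1197)² = (√(0 + 484) + 1197)² = (√484 + 1197)² = (22 + 1197)² = 1219² = 1485961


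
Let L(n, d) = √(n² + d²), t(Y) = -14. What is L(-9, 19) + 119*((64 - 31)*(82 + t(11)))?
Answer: 267036 + √442 ≈ 2.6706e+5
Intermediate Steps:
L(n, d) = √(d² + n²)
L(-9, 19) + 119*((64 - 31)*(82 + t(11))) = √(19² + (-9)²) + 119*((64 - 31)*(82 - 14)) = √(361 + 81) + 119*(33*68) = √442 + 119*2244 = √442 + 267036 = 267036 + √442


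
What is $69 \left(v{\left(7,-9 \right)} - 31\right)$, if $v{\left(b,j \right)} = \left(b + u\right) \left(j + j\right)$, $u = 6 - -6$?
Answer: $-25737$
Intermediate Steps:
$u = 12$ ($u = 6 + 6 = 12$)
$v{\left(b,j \right)} = 2 j \left(12 + b\right)$ ($v{\left(b,j \right)} = \left(b + 12\right) \left(j + j\right) = \left(12 + b\right) 2 j = 2 j \left(12 + b\right)$)
$69 \left(v{\left(7,-9 \right)} - 31\right) = 69 \left(2 \left(-9\right) \left(12 + 7\right) - 31\right) = 69 \left(2 \left(-9\right) 19 - 31\right) = 69 \left(-342 - 31\right) = 69 \left(-373\right) = -25737$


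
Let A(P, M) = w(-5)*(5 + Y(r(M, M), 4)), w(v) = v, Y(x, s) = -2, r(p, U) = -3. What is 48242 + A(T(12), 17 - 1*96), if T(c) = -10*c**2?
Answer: 48227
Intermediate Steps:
A(P, M) = -15 (A(P, M) = -5*(5 - 2) = -5*3 = -15)
48242 + A(T(12), 17 - 1*96) = 48242 - 15 = 48227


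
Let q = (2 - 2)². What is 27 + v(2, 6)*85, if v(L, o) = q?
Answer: 27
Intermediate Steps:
q = 0 (q = 0² = 0)
v(L, o) = 0
27 + v(2, 6)*85 = 27 + 0*85 = 27 + 0 = 27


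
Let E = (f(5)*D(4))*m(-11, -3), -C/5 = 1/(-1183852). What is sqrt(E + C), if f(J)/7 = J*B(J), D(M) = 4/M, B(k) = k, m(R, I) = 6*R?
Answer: I*sqrt(4046847296967985)/591926 ≈ 107.47*I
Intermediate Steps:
C = 5/1183852 (C = -5/(-1183852) = -5*(-1/1183852) = 5/1183852 ≈ 4.2235e-6)
f(J) = 7*J**2 (f(J) = 7*(J*J) = 7*J**2)
E = -11550 (E = ((7*5**2)*(4/4))*(6*(-11)) = ((7*25)*(4*(1/4)))*(-66) = (175*1)*(-66) = 175*(-66) = -11550)
sqrt(E + C) = sqrt(-11550 + 5/1183852) = sqrt(-13673490595/1183852) = I*sqrt(4046847296967985)/591926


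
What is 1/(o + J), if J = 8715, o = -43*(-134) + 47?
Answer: 1/14524 ≈ 6.8852e-5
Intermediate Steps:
o = 5809 (o = 5762 + 47 = 5809)
1/(o + J) = 1/(5809 + 8715) = 1/14524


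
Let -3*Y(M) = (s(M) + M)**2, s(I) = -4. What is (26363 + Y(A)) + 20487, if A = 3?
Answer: 140549/3 ≈ 46850.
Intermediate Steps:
Y(M) = -(-4 + M)**2/3
(26363 + Y(A)) + 20487 = (26363 - (-4 + 3)**2/3) + 20487 = (26363 - 1/3*(-1)**2) + 20487 = (26363 - 1/3*1) + 20487 = (26363 - 1/3) + 20487 = 79088/3 + 20487 = 140549/3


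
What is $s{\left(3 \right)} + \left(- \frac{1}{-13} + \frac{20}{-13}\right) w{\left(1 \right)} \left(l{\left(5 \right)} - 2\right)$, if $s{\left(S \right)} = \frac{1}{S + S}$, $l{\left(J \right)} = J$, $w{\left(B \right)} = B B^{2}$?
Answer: $- \frac{329}{78} \approx -4.2179$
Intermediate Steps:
$w{\left(B \right)} = B^{3}$
$s{\left(S \right)} = \frac{1}{2 S}$
$s{\left(3 \right)} + \left(- \frac{1}{-13} + \frac{20}{-13}\right) w{\left(1 \right)} \left(l{\left(5 \right)} - 2\right) = \frac{1}{2 \cdot 3} + \left(- \frac{1}{-13} + \frac{20}{-13}\right) 1^{3} \left(5 - 2\right) = \frac{1}{2} \cdot \frac{1}{3} + \left(\left(-1\right) \left(- \frac{1}{13}\right) + 20 \left(- \frac{1}{13}\right)\right) 1 \cdot 3 = \frac{1}{6} + \left(\frac{1}{13} - \frac{20}{13}\right) 3 = \frac{1}{6} - \frac{57}{13} = - \frac{329}{78}$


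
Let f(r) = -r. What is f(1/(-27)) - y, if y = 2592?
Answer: -69983/27 ≈ -2592.0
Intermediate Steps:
f(1/(-27)) - y = -1/(-27) - 1*2592 = -1*(-1/27) - 2592 = 1/27 - 2592 = -69983/27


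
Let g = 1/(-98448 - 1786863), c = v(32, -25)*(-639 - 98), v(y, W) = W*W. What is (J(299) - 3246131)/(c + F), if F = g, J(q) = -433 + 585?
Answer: 6119679914469/868421379376 ≈ 7.0469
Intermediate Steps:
v(y, W) = W²
c = -460625 (c = (-25)²*(-639 - 98) = 625*(-737) = -460625)
J(q) = 152
g = -1/1885311 (g = 1/(-1885311) = -1/1885311 ≈ -5.3042e-7)
F = -1/1885311 ≈ -5.3042e-7
(J(299) - 3246131)/(c + F) = (152 - 3246131)/(-460625 - 1/1885311) = -3245979/(-868421379376/1885311) = -3245979*(-1885311/868421379376) = 6119679914469/868421379376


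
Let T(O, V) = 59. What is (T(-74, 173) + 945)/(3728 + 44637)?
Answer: 1004/48365 ≈ 0.020759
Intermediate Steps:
(T(-74, 173) + 945)/(3728 + 44637) = (59 + 945)/(3728 + 44637) = 1004/48365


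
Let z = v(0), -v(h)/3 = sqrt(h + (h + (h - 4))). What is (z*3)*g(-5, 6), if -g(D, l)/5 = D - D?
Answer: 0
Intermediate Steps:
v(h) = -3*sqrt(-4 + 3*h) (v(h) = -3*sqrt(h + (h + (h - 4))) = -3*sqrt(h + (h + (-4 + h))) = -3*sqrt(h + (-4 + 2*h)) = -3*sqrt(-4 + 3*h))
g(D, l) = 0 (g(D, l) = -5*(D - D) = -5*0 = 0)
z = -6*I (z = -3*sqrt(-4 + 3*0) = -3*sqrt(-4 + 0) = -6*I ≈ -6.0*I)
(z*3)*g(-5, 6) = (-6*I*3)*0 = -18*I*0 = 0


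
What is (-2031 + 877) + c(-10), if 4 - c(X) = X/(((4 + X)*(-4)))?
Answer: -13795/12 ≈ -1149.6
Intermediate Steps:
c(X) = 4 - X/(-16 - 4*X) (c(X) = 4 - X/((4 + X)*(-4)) = 4 - X/(-16 - 4*X))
(-2031 + 877) + c(-10) = (-2031 + 877) + (64 + 17*(-10))/(4*(4 - 10)) = -1154 + (¼)*(64 - 170)/(-6) = -1154 + (¼)*(-⅙)*(-106) = -1154 + 53/12 = -13795/12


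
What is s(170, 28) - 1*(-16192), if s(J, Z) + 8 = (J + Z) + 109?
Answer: 16491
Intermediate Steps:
s(J, Z) = 101 + J + Z (s(J, Z) = -8 + ((J + Z) + 109) = -8 + (109 + J + Z) = 101 + J + Z)
s(170, 28) - 1*(-16192) = (101 + 170 + 28) - 1*(-16192) = 299 + 16192 = 16491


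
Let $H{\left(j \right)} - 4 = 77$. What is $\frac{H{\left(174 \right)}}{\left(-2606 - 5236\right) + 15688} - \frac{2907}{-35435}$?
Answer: $\frac{1351503}{14632790} \approx 0.092361$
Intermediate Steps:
$H{\left(j \right)} = 81$ ($H{\left(j \right)} = 4 + 77 = 81$)
$\frac{H{\left(174 \right)}}{\left(-2606 - 5236\right) + 15688} - \frac{2907}{-35435} = \frac{81}{\left(-2606 - 5236\right) + 15688} - \frac{2907}{-35435} = \frac{81}{-7842 + 15688} - - \frac{153}{1865} = \frac{81}{7846} + \frac{153}{1865} = \frac{1351503}{14632790}$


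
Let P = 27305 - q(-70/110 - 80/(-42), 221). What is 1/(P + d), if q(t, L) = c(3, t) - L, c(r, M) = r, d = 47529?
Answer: 1/75052 ≈ 1.3324e-5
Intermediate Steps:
q(t, L) = 3 - L
P = 27523 (P = 27305 - (3 - 1*221) = 27305 - (3 - 221) = 27305 - 1*(-218) = 27305 + 218 = 27523)
1/(P + d) = 1/(27523 + 47529) = 1/75052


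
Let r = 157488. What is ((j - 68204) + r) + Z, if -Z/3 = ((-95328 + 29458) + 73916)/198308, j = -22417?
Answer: 6630118449/99154 ≈ 66867.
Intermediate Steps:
Z = -12069/99154 (Z = -3*((-95328 + 29458) + 73916)/198308 = -3*(-65870 + 73916)/198308 = -24138/198308 = -3*4023/99154 = -12069/99154 ≈ -0.12172)
((j - 68204) + r) + Z = ((-22417 - 68204) + 157488) - 12069/99154 = (-90621 + 157488) - 12069/99154 = 66867 - 12069/99154 = 6630118449/99154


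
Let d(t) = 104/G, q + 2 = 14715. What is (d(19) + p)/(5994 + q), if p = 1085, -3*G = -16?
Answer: 2209/41414 ≈ 0.053339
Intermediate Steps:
G = 16/3 (G = -1/3*(-16) = 16/3 ≈ 5.3333)
q = 14713 (q = -2 + 14715 = 14713)
d(t) = 39/2 (d(t) = 104/(16/3) = 104*(3/16) = 39/2)
(d(19) + p)/(5994 + q) = (39/2 + 1085)/(5994 + 14713) = (2209/2)/20707 = (2209/2)*(1/20707) = 2209/41414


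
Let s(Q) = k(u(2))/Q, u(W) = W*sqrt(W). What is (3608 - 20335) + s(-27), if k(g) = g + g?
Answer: -16727 - 4*sqrt(2)/27 ≈ -16727.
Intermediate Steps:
u(W) = W**(3/2)
k(g) = 2*g
s(Q) = 4*sqrt(2)/Q (s(Q) = (2*2**(3/2))/Q = (2*(2*sqrt(2)))/Q = (4*sqrt(2))/Q = 4*sqrt(2)/Q)
(3608 - 20335) + s(-27) = (3608 - 20335) + 4*sqrt(2)/(-27) = -16727 + 4*sqrt(2)*(-1/27) = -16727 - 4*sqrt(2)/27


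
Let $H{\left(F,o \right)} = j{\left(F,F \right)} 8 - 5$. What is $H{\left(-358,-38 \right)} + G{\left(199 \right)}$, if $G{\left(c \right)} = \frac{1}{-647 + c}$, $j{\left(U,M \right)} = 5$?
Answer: $\frac{15679}{448} \approx 34.998$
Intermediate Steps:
$H{\left(F,o \right)} = 35$ ($H{\left(F,o \right)} = 5 \cdot 8 - 5 = 40 - 5 = 35$)
$H{\left(-358,-38 \right)} + G{\left(199 \right)} = 35 + \frac{1}{-647 + 199} = 35 + \frac{1}{-448} = 35 - \frac{1}{448} = \frac{15679}{448}$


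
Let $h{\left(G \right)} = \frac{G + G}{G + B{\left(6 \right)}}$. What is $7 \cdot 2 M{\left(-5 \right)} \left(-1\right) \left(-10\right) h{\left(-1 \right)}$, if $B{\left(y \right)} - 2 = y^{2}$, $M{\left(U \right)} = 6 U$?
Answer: $\frac{8400}{37} \approx 227.03$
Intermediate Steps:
$B{\left(y \right)} = 2 + y^{2}$
$h{\left(G \right)} = \frac{2 G}{38 + G}$ ($h{\left(G \right)} = \frac{G + G}{G + \left(2 + 6^{2}\right)} = \frac{2 G}{G + \left(2 + 36\right)} = \frac{2 G}{G + 38} = \frac{2 G}{38 + G}$)
$7 \cdot 2 M{\left(-5 \right)} \left(-1\right) \left(-10\right) h{\left(-1 \right)} = 7 \cdot 2 \cdot 6 \left(-5\right) \left(-1\right) \left(-10\right) 2 \left(-1\right) \frac{1}{38 - 1} = 7 \cdot 2 \left(-30\right) \left(-1\right) \left(-10\right) 2 \left(-1\right) \frac{1}{37} = 7 \left(-60\right) \left(-1\right) \left(-10\right) 2 \left(-1\right) \frac{1}{37} = 7 \cdot 60 \left(-10\right) \left(- \frac{2}{37}\right) = 7 \left(-600\right) \left(- \frac{2}{37}\right) = \left(-4200\right) \left(- \frac{2}{37}\right) = \frac{8400}{37}$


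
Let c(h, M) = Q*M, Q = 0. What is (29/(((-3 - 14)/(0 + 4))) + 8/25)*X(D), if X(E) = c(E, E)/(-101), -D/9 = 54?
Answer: 0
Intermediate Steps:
c(h, M) = 0 (c(h, M) = 0*M = 0)
D = -486 (D = -9*54 = -486)
X(E) = 0 (X(E) = 0/(-101) = 0*(-1/101) = 0)
(29/(((-3 - 14)/(0 + 4))) + 8/25)*X(D) = (29/(((-3 - 14)/(0 + 4))) + 8/25)*0 = (29/((-17/4)) + 8*(1/25))*0 = (29/((-17*¼)) + 8/25)*0 = (29/(-17/4) + 8/25)*0 = (29*(-4/17) + 8/25)*0 = (-116/17 + 8/25)*0 = -2764/425*0 = 0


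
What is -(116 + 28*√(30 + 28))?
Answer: -116 - 28*√58 ≈ -329.24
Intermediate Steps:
-(116 + 28*√(30 + 28)) = -(116 + 28*√58) = -116 - 28*√58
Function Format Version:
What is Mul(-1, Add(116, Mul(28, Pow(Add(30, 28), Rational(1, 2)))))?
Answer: Add(-116, Mul(-28, Pow(58, Rational(1, 2)))) ≈ -329.24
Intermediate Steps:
Mul(-1, Add(116, Mul(28, Pow(Add(30, 28), Rational(1, 2))))) = Mul(-1, Add(116, Mul(28, Pow(58, Rational(1, 2))))) = Add(-116, Mul(-28, Pow(58, Rational(1, 2))))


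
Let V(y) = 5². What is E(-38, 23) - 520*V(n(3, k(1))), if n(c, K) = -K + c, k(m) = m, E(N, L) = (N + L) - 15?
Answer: -13030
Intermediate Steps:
E(N, L) = -15 + L + N (E(N, L) = (L + N) - 15 = -15 + L + N)
n(c, K) = c - K
V(y) = 25
E(-38, 23) - 520*V(n(3, k(1))) = (-15 + 23 - 38) - 520*25 = -30 - 13000 = -13030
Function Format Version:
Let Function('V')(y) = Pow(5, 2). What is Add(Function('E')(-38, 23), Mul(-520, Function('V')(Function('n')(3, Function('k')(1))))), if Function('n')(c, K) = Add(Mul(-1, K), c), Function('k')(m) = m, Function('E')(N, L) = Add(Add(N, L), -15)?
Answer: -13030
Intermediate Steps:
Function('E')(N, L) = Add(-15, L, N) (Function('E')(N, L) = Add(Add(L, N), -15) = Add(-15, L, N))
Function('n')(c, K) = Add(c, Mul(-1, K))
Function('V')(y) = 25
Add(Function('E')(-38, 23), Mul(-520, Function('V')(Function('n')(3, Function('k')(1))))) = Add(Add(-15, 23, -38), Mul(-520, 25)) = Add(-30, -13000) = -13030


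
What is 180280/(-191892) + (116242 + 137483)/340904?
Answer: -3192593855/16354187592 ≈ -0.19522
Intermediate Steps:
180280/(-191892) + (116242 + 137483)/340904 = 180280*(-1/191892) + 253725*(1/340904) = -45070/47973 + 253725/340904 = -3192593855/16354187592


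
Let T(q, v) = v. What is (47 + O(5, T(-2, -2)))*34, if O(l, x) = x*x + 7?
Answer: 1972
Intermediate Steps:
O(l, x) = 7 + x**2 (O(l, x) = x**2 + 7 = 7 + x**2)
(47 + O(5, T(-2, -2)))*34 = (47 + (7 + (-2)**2))*34 = (47 + (7 + 4))*34 = (47 + 11)*34 = 58*34 = 1972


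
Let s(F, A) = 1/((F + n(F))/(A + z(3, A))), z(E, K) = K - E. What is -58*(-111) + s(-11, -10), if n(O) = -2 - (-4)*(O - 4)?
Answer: 469997/73 ≈ 6438.3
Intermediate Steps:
n(O) = -18 + 4*O (n(O) = -2 - (-4)*(-4 + O) = -2 - (16 - 4*O) = -2 + (-16 + 4*O) = -18 + 4*O)
s(F, A) = (-3 + 2*A)/(-18 + 5*F) (s(F, A) = 1/((F + (-18 + 4*F))/(A + (A - 1*3))) = 1/((-18 + 5*F)/(A + (A - 3))) = 1/((-18 + 5*F)/(A + (-3 + A))) = 1/((-18 + 5*F)/(-3 + 2*A)) = (-3 + 2*A)/(-18 + 5*F))
-58*(-111) + s(-11, -10) = -58*(-111) + (-3 + 2*(-10))/(-18 + 5*(-11)) = 6438 + (-3 - 20)/(-18 - 55) = 6438 - 23/(-73) = 6438 - 1/73*(-23) = 6438 + 23/73 = 469997/73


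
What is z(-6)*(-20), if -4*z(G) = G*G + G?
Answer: 150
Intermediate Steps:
z(G) = -G/4 - G**2/4 (z(G) = -(G*G + G)/4 = -(G**2 + G)/4 = -(G + G**2)/4 = -G/4 - G**2/4)
z(-6)*(-20) = -1/4*(-6)*(1 - 6)*(-20) = -1/4*(-6)*(-5)*(-20) = -15/2*(-20) = 150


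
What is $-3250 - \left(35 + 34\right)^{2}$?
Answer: $-8011$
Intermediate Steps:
$-3250 - \left(35 + 34\right)^{2} = -3250 - 69^{2} = -3250 - 4761 = -8011$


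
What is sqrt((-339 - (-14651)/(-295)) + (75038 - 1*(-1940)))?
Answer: sqrt(6665186930)/295 ≈ 276.75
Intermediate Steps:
sqrt((-339 - (-14651)/(-295)) + (75038 - 1*(-1940))) = sqrt((-339 - (-14651)*(-1)/295) + (75038 + 1940)) = sqrt((-339 - 299*49/295) + 76978) = sqrt((-339 - 14651/295) + 76978) = sqrt(-114656/295 + 76978) = sqrt(22593854/295) = sqrt(6665186930)/295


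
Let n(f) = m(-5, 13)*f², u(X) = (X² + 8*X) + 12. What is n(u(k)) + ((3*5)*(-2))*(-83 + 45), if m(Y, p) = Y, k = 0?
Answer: 420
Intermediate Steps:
u(X) = 12 + X² + 8*X
n(f) = -5*f²
n(u(k)) + ((3*5)*(-2))*(-83 + 45) = -5*(12 + 0² + 8*0)² + ((3*5)*(-2))*(-83 + 45) = -5*(12 + 0 + 0)² + (15*(-2))*(-38) = -5*12² - 30*(-38) = -5*144 + 1140 = -720 + 1140 = 420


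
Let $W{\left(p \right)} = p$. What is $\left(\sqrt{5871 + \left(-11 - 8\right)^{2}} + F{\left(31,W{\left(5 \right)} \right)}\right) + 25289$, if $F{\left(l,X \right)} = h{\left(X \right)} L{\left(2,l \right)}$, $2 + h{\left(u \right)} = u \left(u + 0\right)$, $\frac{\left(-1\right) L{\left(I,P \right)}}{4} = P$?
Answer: $22437 + 2 \sqrt{1558} \approx 22516.0$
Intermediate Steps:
$L{\left(I,P \right)} = - 4 P$
$h{\left(u \right)} = -2 + u^{2}$ ($h{\left(u \right)} = -2 + u \left(u + 0\right) = -2 + u u = -2 + u^{2}$)
$F{\left(l,X \right)} = - 4 l \left(-2 + X^{2}\right)$ ($F{\left(l,X \right)} = \left(-2 + X^{2}\right) \left(- 4 l\right) = - 4 l \left(-2 + X^{2}\right)$)
$\left(\sqrt{5871 + \left(-11 - 8\right)^{2}} + F{\left(31,W{\left(5 \right)} \right)}\right) + 25289 = \left(\sqrt{5871 + \left(-11 - 8\right)^{2}} + 4 \cdot 31 \left(2 - 5^{2}\right)\right) + 25289 = \left(\sqrt{5871 + \left(-19\right)^{2}} + 4 \cdot 31 \left(2 - 25\right)\right) + 25289 = \left(\sqrt{5871 + 361} + 4 \cdot 31 \left(2 - 25\right)\right) + 25289 = \left(\sqrt{6232} + 4 \cdot 31 \left(-23\right)\right) + 25289 = \left(2 \sqrt{1558} - 2852\right) + 25289 = \left(-2852 + 2 \sqrt{1558}\right) + 25289 = 22437 + 2 \sqrt{1558}$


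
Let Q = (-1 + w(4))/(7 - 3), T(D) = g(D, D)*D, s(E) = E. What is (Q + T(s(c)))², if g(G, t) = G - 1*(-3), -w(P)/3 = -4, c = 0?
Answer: 121/16 ≈ 7.5625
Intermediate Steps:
w(P) = 12 (w(P) = -3*(-4) = 12)
g(G, t) = 3 + G (g(G, t) = G + 3 = 3 + G)
T(D) = D*(3 + D) (T(D) = (3 + D)*D = D*(3 + D))
Q = 11/4 (Q = (-1 + 12)/(7 - 3) = 11/4 ≈ 2.7500)
(Q + T(s(c)))² = (11/4 + 0*(3 + 0))² = (11/4 + 0*3)² = (11/4 + 0)² = (11/4)² = 121/16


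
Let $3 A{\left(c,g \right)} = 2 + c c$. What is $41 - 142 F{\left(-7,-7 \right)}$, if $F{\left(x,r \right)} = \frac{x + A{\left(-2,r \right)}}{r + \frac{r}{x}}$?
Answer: $- \frac{232}{3} \approx -77.333$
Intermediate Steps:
$A{\left(c,g \right)} = \frac{2}{3} + \frac{c^{2}}{3}$ ($A{\left(c,g \right)} = \frac{2 + c c}{3} = \frac{2 + c^{2}}{3} = \frac{2}{3} + \frac{c^{2}}{3}$)
$F{\left(x,r \right)} = \frac{2 + x}{r + \frac{r}{x}}$ ($F{\left(x,r \right)} = \frac{x + \left(\frac{2}{3} + \frac{\left(-2\right)^{2}}{3}\right)}{r + \frac{r}{x}} = \frac{x + \left(\frac{2}{3} + \frac{1}{3} \cdot 4\right)}{r + \frac{r}{x}} = \frac{x + \left(\frac{2}{3} + \frac{4}{3}\right)}{r + \frac{r}{x}} = \frac{x + 2}{r + \frac{r}{x}} = \frac{2 + x}{r + \frac{r}{x}}$)
$41 - 142 F{\left(-7,-7 \right)} = 41 - 142 \left(- \frac{7 \left(2 - 7\right)}{\left(-7\right) \left(1 - 7\right)}\right) = 41 - 142 \left(\left(-7\right) \left(- \frac{1}{7}\right) \frac{1}{-6} \left(-5\right)\right) = 41 - 142 \left(\left(-7\right) \left(- \frac{1}{7}\right) \left(- \frac{1}{6}\right) \left(-5\right)\right) = 41 - \frac{355}{3} = - \frac{232}{3}$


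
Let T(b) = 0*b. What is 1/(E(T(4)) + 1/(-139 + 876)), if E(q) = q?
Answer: 737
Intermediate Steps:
T(b) = 0
1/(E(T(4)) + 1/(-139 + 876)) = 1/(0 + 1/(-139 + 876)) = 1/(0 + 1/737) = 1/(1/737) = 737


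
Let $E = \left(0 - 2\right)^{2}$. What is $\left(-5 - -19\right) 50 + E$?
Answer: $704$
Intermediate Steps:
$E = 4$ ($E = \left(-2\right)^{2} = 4$)
$\left(-5 - -19\right) 50 + E = \left(-5 - -19\right) 50 + 4 = \left(-5 + 19\right) 50 + 4 = 14 \cdot 50 + 4 = 700 + 4 = 704$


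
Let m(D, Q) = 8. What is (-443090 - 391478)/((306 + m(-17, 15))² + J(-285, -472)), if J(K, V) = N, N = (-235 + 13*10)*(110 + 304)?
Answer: -417284/27563 ≈ -15.139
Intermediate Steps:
N = -43470 (N = (-235 + 130)*414 = -105*414 = -43470)
J(K, V) = -43470
(-443090 - 391478)/((306 + m(-17, 15))² + J(-285, -472)) = (-443090 - 391478)/((306 + 8)² - 43470) = -834568/(314² - 43470) = -834568/(98596 - 43470) = -834568/55126 = -834568*1/55126 = -417284/27563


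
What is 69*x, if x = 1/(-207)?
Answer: -1/3 ≈ -0.33333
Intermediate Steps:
x = -1/207 ≈ -0.0048309
69*x = 69*(-1/207) = -1/3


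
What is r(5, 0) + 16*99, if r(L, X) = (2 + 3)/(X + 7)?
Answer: 11093/7 ≈ 1584.7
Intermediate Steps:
r(L, X) = 5/(7 + X)
r(5, 0) + 16*99 = 5/(7 + 0) + 16*99 = 5/7 + 1584 = 11093/7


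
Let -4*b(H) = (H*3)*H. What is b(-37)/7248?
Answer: -1369/9664 ≈ -0.14166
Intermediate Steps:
b(H) = -3*H**2/4 (b(H) = -H*3*H/4 = -3*H*H/4 = -3*H**2/4)
b(-37)/7248 = -3/4*(-37)**2/7248 = -3/4*1369*(1/7248) = -4107/4*1/7248 = -1369/9664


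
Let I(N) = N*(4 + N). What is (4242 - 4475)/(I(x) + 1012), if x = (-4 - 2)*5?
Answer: -233/1792 ≈ -0.13002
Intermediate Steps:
x = -30 (x = -6*5 = -30)
(4242 - 4475)/(I(x) + 1012) = (4242 - 4475)/(-30*(4 - 30) + 1012) = -233/(-30*(-26) + 1012) = -233/(780 + 1012) = -233/1792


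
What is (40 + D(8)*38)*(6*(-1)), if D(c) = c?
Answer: -2064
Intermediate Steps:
(40 + D(8)*38)*(6*(-1)) = (40 + 8*38)*(6*(-1)) = (40 + 304)*(-6) = 344*(-6) = -2064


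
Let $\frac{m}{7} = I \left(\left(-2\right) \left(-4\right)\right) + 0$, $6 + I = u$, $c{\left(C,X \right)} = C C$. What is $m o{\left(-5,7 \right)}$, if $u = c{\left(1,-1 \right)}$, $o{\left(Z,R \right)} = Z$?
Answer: $1400$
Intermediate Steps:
$c{\left(C,X \right)} = C^{2}$
$u = 1$ ($u = 1^{2} = 1$)
$I = -5$ ($I = -6 + 1 = -5$)
$m = -280$ ($m = 7 \left(- 5 \left(\left(-2\right) \left(-4\right)\right) + 0\right) = 7 \left(\left(-5\right) 8 + 0\right) = 7 \left(-40 + 0\right) = 7 \left(-40\right) = -280$)
$m o{\left(-5,7 \right)} = \left(-280\right) \left(-5\right) = 1400$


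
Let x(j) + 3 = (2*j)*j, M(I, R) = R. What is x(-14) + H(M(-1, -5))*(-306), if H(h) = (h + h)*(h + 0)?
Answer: -14911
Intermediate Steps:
H(h) = 2*h² (H(h) = (2*h)*h = 2*h²)
x(j) = -3 + 2*j² (x(j) = -3 + (2*j)*j = -3 + 2*j²)
x(-14) + H(M(-1, -5))*(-306) = (-3 + 2*(-14)²) + (2*(-5)²)*(-306) = (-3 + 2*196) + (2*25)*(-306) = (-3 + 392) + 50*(-306) = 389 - 15300 = -14911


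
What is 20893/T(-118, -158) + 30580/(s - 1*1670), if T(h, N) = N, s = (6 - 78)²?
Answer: -34293181/277606 ≈ -123.53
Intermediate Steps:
s = 5184 (s = (-72)² = 5184)
20893/T(-118, -158) + 30580/(s - 1*1670) = 20893/(-158) + 30580/(5184 - 1*1670) = 20893*(-1/158) + 30580/(5184 - 1670) = -20893/158 + 30580/3514 = -20893/158 + 30580*(1/3514) = -20893/158 + 15290/1757 = -34293181/277606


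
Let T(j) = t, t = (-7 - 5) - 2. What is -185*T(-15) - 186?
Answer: 2404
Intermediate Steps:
t = -14 (t = -12 - 2 = -14)
T(j) = -14
-185*T(-15) - 186 = -185*(-14) - 186 = 2590 - 186 = 2404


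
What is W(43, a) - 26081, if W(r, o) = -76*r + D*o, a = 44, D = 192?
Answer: -20901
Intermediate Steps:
W(r, o) = -76*r + 192*o
W(43, a) - 26081 = (-76*43 + 192*44) - 26081 = (-3268 + 8448) - 26081 = 5180 - 26081 = -20901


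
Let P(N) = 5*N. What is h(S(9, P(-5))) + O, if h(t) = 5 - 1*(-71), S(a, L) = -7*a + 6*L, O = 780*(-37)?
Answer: -28784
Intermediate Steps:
O = -28860
h(t) = 76 (h(t) = 5 + 71 = 76)
h(S(9, P(-5))) + O = 76 - 28860 = -28784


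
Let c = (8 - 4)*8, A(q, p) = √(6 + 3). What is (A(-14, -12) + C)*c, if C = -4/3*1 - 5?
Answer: -320/3 ≈ -106.67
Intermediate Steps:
A(q, p) = 3 (A(q, p) = √9 = 3)
C = -19/3 (C = -4*⅓*1 - 5 = -4/3*1 - 5 = -4/3 - 5 = -19/3 ≈ -6.3333)
c = 32 (c = 4*8 = 32)
(A(-14, -12) + C)*c = (3 - 19/3)*32 = -10/3*32 = -320/3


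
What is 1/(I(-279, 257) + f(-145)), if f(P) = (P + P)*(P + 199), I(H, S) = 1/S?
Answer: -257/4024619 ≈ -6.3857e-5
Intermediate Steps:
f(P) = 2*P*(199 + P) (f(P) = (2*P)*(199 + P) = 2*P*(199 + P))
1/(I(-279, 257) + f(-145)) = 1/(1/257 + 2*(-145)*(199 - 145)) = 1/(1/257 + 2*(-145)*54) = 1/(1/257 - 15660) = 1/(-4024619/257) = -257/4024619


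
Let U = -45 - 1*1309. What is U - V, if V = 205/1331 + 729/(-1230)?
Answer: -738651957/545710 ≈ -1353.6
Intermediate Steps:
V = -239383/545710 (V = 205*(1/1331) + 729*(-1/1230) = 205/1331 - 243/410 = -239383/545710 ≈ -0.43866)
U = -1354 (U = -45 - 1309 = -1354)
U - V = -1354 - 1*(-239383/545710) = -1354 + 239383/545710 = -738651957/545710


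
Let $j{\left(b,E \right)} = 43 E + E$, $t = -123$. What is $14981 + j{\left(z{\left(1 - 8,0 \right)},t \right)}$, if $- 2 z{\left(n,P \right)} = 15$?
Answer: $9569$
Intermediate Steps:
$z{\left(n,P \right)} = - \frac{15}{2}$ ($z{\left(n,P \right)} = \left(- \frac{1}{2}\right) 15 = - \frac{15}{2}$)
$j{\left(b,E \right)} = 44 E$
$14981 + j{\left(z{\left(1 - 8,0 \right)},t \right)} = 14981 + 44 \left(-123\right) = 14981 - 5412 = 9569$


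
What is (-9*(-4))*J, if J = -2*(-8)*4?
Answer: 2304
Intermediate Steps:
J = 64 (J = 16*4 = 64)
(-9*(-4))*J = -9*(-4)*64 = 36*64 = 2304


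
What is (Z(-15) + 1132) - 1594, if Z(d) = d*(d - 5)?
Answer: -162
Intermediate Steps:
Z(d) = d*(-5 + d)
(Z(-15) + 1132) - 1594 = (-15*(-5 - 15) + 1132) - 1594 = (-15*(-20) + 1132) - 1594 = (300 + 1132) - 1594 = 1432 - 1594 = -162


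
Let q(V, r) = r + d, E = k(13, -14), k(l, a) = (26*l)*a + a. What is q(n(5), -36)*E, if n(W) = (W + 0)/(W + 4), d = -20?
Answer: 265776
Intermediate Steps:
k(l, a) = a + 26*a*l (k(l, a) = 26*a*l + a = a + 26*a*l)
n(W) = W/(4 + W)
E = -4746 (E = -14*(1 + 26*13) = -14*(1 + 338) = -14*339 = -4746)
q(V, r) = -20 + r (q(V, r) = r - 20 = -20 + r)
q(n(5), -36)*E = (-20 - 36)*(-4746) = -56*(-4746) = 265776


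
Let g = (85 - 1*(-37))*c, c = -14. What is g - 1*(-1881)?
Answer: 173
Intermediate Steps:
g = -1708 (g = (85 - 1*(-37))*(-14) = (85 + 37)*(-14) = 122*(-14) = -1708)
g - 1*(-1881) = -1708 - 1*(-1881) = -1708 + 1881 = 173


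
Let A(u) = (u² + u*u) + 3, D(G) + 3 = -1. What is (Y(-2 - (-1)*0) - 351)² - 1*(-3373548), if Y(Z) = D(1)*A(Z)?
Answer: 3529573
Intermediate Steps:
D(G) = -4 (D(G) = -3 - 1 = -4)
A(u) = 3 + 2*u² (A(u) = (u² + u²) + 3 = 2*u² + 3 = 3 + 2*u²)
Y(Z) = -12 - 8*Z² (Y(Z) = -4*(3 + 2*Z²) = -12 - 8*Z²)
(Y(-2 - (-1)*0) - 351)² - 1*(-3373548) = ((-12 - 8*(-2 - (-1)*0)²) - 351)² - 1*(-3373548) = ((-12 - 8*(-2 - 1*0)²) - 351)² + 3373548 = ((-12 - 8*(-2 + 0)²) - 351)² + 3373548 = ((-12 - 8*(-2)²) - 351)² + 3373548 = ((-12 - 8*4) - 351)² + 3373548 = ((-12 - 32) - 351)² + 3373548 = (-44 - 351)² + 3373548 = (-395)² + 3373548 = 156025 + 3373548 = 3529573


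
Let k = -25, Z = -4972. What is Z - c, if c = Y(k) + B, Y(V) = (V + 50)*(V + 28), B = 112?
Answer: -5159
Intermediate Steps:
Y(V) = (28 + V)*(50 + V) (Y(V) = (50 + V)*(28 + V) = (28 + V)*(50 + V))
c = 187 (c = (1400 + (-25)² + 78*(-25)) + 112 = (1400 + 625 - 1950) + 112 = 75 + 112 = 187)
Z - c = -4972 - 1*187 = -4972 - 187 = -5159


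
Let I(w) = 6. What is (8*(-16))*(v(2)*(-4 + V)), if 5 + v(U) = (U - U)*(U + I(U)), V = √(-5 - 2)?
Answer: -2560 + 640*I*√7 ≈ -2560.0 + 1693.3*I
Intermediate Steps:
V = I*√7 (V = √(-7) = I*√7 ≈ 2.6458*I)
v(U) = -5 (v(U) = -5 + (U - U)*(U + 6) = -5 + 0*(6 + U) = -5 + 0 = -5)
(8*(-16))*(v(2)*(-4 + V)) = (8*(-16))*(-5*(-4 + I*√7)) = -128*(20 - 5*I*√7) = -2560 + 640*I*√7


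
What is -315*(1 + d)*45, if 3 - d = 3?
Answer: -14175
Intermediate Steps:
d = 0 (d = 3 - 1*3 = 3 - 3 = 0)
-315*(1 + d)*45 = -315*(1 + 0)*45 = -315*45 = -14175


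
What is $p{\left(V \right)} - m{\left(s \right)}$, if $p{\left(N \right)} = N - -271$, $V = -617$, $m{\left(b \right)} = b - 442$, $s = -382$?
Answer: $478$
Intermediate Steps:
$m{\left(b \right)} = -442 + b$
$p{\left(N \right)} = 271 + N$ ($p{\left(N \right)} = N + 271 = 271 + N$)
$p{\left(V \right)} - m{\left(s \right)} = \left(271 - 617\right) - \left(-442 - 382\right) = -346 - -824 = -346 + 824 = 478$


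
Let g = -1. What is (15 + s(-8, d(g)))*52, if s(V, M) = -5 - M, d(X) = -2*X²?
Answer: 624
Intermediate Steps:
(15 + s(-8, d(g)))*52 = (15 + (-5 - (-2)*(-1)²))*52 = (15 + (-5 - (-2)))*52 = (15 + (-5 - 1*(-2)))*52 = (15 + (-5 + 2))*52 = (15 - 3)*52 = 12*52 = 624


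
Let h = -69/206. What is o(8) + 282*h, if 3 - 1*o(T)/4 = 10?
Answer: -12613/103 ≈ -122.46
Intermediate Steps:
o(T) = -28 (o(T) = 12 - 4*10 = 12 - 40 = -28)
h = -69/206 (h = -69*1/206 = -69/206 ≈ -0.33495)
o(8) + 282*h = -28 + 282*(-69/206) = -28 - 9729/103 = -12613/103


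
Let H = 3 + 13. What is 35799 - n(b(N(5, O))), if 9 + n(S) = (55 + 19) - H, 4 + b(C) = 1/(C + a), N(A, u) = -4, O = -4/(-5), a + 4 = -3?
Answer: 35750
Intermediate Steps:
a = -7 (a = -4 - 3 = -7)
O = 4/5 (O = -4*(-1/5) = 4/5 ≈ 0.80000)
b(C) = -4 + 1/(-7 + C) (b(C) = -4 + 1/(C - 7) = -4 + 1/(-7 + C))
H = 16
n(S) = 49 (n(S) = -9 + ((55 + 19) - 1*16) = -9 + (74 - 16) = -9 + 58 = 49)
35799 - n(b(N(5, O))) = 35799 - 1*49 = 35799 - 49 = 35750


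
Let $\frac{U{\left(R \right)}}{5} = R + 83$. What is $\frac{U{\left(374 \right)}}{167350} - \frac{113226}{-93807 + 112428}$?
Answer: $- \frac{1260388141}{207748290} \approx -6.0669$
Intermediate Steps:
$U{\left(R \right)} = 415 + 5 R$ ($U{\left(R \right)} = 5 \left(R + 83\right) = 5 \left(83 + R\right) = 415 + 5 R$)
$\frac{U{\left(374 \right)}}{167350} - \frac{113226}{-93807 + 112428} = \frac{415 + 5 \cdot 374}{167350} - \frac{113226}{-93807 + 112428} = \left(415 + 1870\right) \frac{1}{167350} - \frac{113226}{18621} = 2285 \cdot \frac{1}{167350} - \frac{37742}{6207} = \frac{457}{33470} - \frac{37742}{6207} = - \frac{1260388141}{207748290}$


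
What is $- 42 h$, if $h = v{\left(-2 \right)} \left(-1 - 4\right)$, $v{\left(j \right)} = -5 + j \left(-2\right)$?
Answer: $-210$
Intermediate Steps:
$v{\left(j \right)} = -5 - 2 j$
$h = 5$ ($h = \left(-5 - -4\right) \left(-1 - 4\right) = \left(-5 + 4\right) \left(-5\right) = \left(-1\right) \left(-5\right) = 5$)
$- 42 h = \left(-42\right) 5 = -210$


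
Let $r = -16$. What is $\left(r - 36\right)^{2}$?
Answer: $2704$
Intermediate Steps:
$\left(r - 36\right)^{2} = \left(-16 - 36\right)^{2} = \left(-52\right)^{2} = 2704$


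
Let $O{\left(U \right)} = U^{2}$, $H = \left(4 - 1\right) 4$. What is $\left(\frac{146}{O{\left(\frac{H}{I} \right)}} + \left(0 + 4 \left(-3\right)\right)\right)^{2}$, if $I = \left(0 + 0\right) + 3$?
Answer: $\frac{529}{64} \approx 8.2656$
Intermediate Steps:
$H = 12$ ($H = 3 \cdot 4 = 12$)
$I = 3$ ($I = 0 + 3 = 3$)
$\left(\frac{146}{O{\left(\frac{H}{I} \right)}} + \left(0 + 4 \left(-3\right)\right)\right)^{2} = \left(\frac{146}{\left(\frac{12}{3}\right)^{2}} + \left(0 + 4 \left(-3\right)\right)\right)^{2} = \left(\frac{146}{\left(12 \cdot \frac{1}{3}\right)^{2}} + \left(0 - 12\right)\right)^{2} = \left(\frac{146}{4^{2}} - 12\right)^{2} = \left(\frac{146}{16} - 12\right)^{2} = \left(146 \cdot \frac{1}{16} - 12\right)^{2} = \left(\frac{73}{8} - 12\right)^{2} = \left(- \frac{23}{8}\right)^{2} = \frac{529}{64}$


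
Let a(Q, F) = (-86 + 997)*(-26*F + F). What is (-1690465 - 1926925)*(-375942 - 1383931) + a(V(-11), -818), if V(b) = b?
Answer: 6366165621420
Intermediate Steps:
a(Q, F) = -22775*F (a(Q, F) = 911*(-25*F) = -22775*F)
(-1690465 - 1926925)*(-375942 - 1383931) + a(V(-11), -818) = (-1690465 - 1926925)*(-375942 - 1383931) - 22775*(-818) = -3617390*(-1759873) + 18629950 = 6366146991470 + 18629950 = 6366165621420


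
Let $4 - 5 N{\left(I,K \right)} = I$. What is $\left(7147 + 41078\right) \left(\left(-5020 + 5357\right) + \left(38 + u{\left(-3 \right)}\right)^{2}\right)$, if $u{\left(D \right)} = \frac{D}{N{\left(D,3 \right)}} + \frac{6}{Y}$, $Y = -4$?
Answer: $\frac{14342741925}{196} \approx 7.3177 \cdot 10^{7}$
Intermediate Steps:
$N{\left(I,K \right)} = \frac{4}{5} - \frac{I}{5}$
$u{\left(D \right)} = - \frac{3}{2} + \frac{D}{\frac{4}{5} - \frac{D}{5}}$ ($u{\left(D \right)} = \frac{D}{\frac{4}{5} - \frac{D}{5}} + \frac{6}{-4} = \frac{D}{\frac{4}{5} - \frac{D}{5}} + 6 \left(- \frac{1}{4}\right) = \frac{D}{\frac{4}{5} - \frac{D}{5}} - \frac{3}{2} = - \frac{3}{2} + \frac{D}{\frac{4}{5} - \frac{D}{5}}$)
$\left(7147 + 41078\right) \left(\left(-5020 + 5357\right) + \left(38 + u{\left(-3 \right)}\right)^{2}\right) = \left(7147 + 41078\right) \left(\left(-5020 + 5357\right) + \left(38 + \frac{12 - -39}{2 \left(-4 - 3\right)}\right)^{2}\right) = 48225 \left(337 + \left(38 + \frac{12 + 39}{2 \left(-7\right)}\right)^{2}\right) = 48225 \left(337 + \left(38 + \frac{1}{2} \left(- \frac{1}{7}\right) 51\right)^{2}\right) = 48225 \left(337 + \left(38 - \frac{51}{14}\right)^{2}\right) = 48225 \left(337 + \left(\frac{481}{14}\right)^{2}\right) = 48225 \left(337 + \frac{231361}{196}\right) = 48225 \cdot \frac{297413}{196} = \frac{14342741925}{196}$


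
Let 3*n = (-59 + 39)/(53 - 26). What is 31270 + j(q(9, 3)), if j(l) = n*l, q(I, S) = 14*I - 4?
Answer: 2530430/81 ≈ 31240.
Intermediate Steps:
n = -20/81 (n = ((-59 + 39)/(53 - 26))/3 = (-20/27)/3 = (-20*1/27)/3 = (1/3)*(-20/27) = -20/81 ≈ -0.24691)
q(I, S) = -4 + 14*I
j(l) = -20*l/81
31270 + j(q(9, 3)) = 31270 - 20*(-4 + 14*9)/81 = 31270 - 20*(-4 + 126)/81 = 31270 - 20/81*122 = 31270 - 2440/81 = 2530430/81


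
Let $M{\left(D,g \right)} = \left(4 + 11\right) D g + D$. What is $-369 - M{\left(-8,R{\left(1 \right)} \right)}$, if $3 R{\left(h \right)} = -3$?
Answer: $-481$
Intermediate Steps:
$R{\left(h \right)} = -1$ ($R{\left(h \right)} = \frac{1}{3} \left(-3\right) = -1$)
$M{\left(D,g \right)} = D + 15 D g$ ($M{\left(D,g \right)} = 15 D g + D = D + 15 D g$)
$-369 - M{\left(-8,R{\left(1 \right)} \right)} = -369 - - 8 \left(1 + 15 \left(-1\right)\right) = -369 - - 8 \left(1 - 15\right) = -369 - \left(-8\right) \left(-14\right) = -369 - 112 = -481$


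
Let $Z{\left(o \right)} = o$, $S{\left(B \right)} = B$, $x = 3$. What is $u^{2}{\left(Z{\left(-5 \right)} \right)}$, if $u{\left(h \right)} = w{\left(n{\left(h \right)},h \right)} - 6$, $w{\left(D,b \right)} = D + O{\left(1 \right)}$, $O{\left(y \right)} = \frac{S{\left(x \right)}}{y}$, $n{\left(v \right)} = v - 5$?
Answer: $169$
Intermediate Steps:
$n{\left(v \right)} = -5 + v$
$O{\left(y \right)} = \frac{3}{y}$
$w{\left(D,b \right)} = 3 + D$ ($w{\left(D,b \right)} = D + \frac{3}{1} = D + 3 \cdot 1 = D + 3 = 3 + D$)
$u{\left(h \right)} = -8 + h$ ($u{\left(h \right)} = \left(3 + \left(-5 + h\right)\right) - 6 = \left(-2 + h\right) - 6 = -8 + h$)
$u^{2}{\left(Z{\left(-5 \right)} \right)} = \left(-8 - 5\right)^{2} = \left(-13\right)^{2} = 169$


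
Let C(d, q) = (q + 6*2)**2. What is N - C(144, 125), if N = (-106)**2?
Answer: -7533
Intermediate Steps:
N = 11236
C(d, q) = (12 + q)**2 (C(d, q) = (q + 12)**2 = (12 + q)**2)
N - C(144, 125) = 11236 - (12 + 125)**2 = 11236 - 1*137**2 = 11236 - 1*18769 = 11236 - 18769 = -7533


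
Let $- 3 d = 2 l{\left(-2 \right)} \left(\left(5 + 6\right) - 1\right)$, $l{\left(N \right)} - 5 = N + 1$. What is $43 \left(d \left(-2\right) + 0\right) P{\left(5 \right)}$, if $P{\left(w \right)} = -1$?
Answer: $- \frac{6880}{3} \approx -2293.3$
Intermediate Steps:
$l{\left(N \right)} = 6 + N$ ($l{\left(N \right)} = 5 + \left(N + 1\right) = 5 + \left(1 + N\right) = 6 + N$)
$d = - \frac{80}{3}$ ($d = - \frac{2 \left(6 - 2\right) \left(\left(5 + 6\right) - 1\right)}{3} = - \frac{2 \cdot 4 \left(11 - 1\right)}{3} = - \frac{8 \cdot 10}{3} = \left(- \frac{1}{3}\right) 80 = - \frac{80}{3} \approx -26.667$)
$43 \left(d \left(-2\right) + 0\right) P{\left(5 \right)} = 43 \left(\left(- \frac{80}{3}\right) \left(-2\right) + 0\right) \left(-1\right) = 43 \left(\frac{160}{3} + 0\right) \left(-1\right) = 43 \cdot \frac{160}{3} \left(-1\right) = \frac{6880}{3} \left(-1\right) = - \frac{6880}{3}$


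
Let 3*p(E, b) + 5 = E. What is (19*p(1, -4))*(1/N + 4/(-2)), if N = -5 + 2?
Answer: 532/9 ≈ 59.111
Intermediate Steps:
p(E, b) = -5/3 + E/3
N = -3
(19*p(1, -4))*(1/N + 4/(-2)) = (19*(-5/3 + (⅓)*1))*(1/(-3) + 4/(-2)) = (19*(-5/3 + ⅓))*(1*(-⅓) + 4*(-½)) = (19*(-4/3))*(-⅓ - 2) = -76/3*(-7/3) = 532/9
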